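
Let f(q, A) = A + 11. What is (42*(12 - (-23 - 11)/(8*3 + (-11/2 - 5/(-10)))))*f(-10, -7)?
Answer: 44016/19 ≈ 2316.6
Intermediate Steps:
f(q, A) = 11 + A
(42*(12 - (-23 - 11)/(8*3 + (-11/2 - 5/(-10)))))*f(-10, -7) = (42*(12 - (-23 - 11)/(8*3 + (-11/2 - 5/(-10)))))*(11 - 7) = (42*(12 - (-34)/(24 + (-11*½ - 5*(-⅒)))))*4 = (42*(12 - (-34)/(24 + (-11/2 + ½))))*4 = (42*(12 - (-34)/(24 - 5)))*4 = (42*(12 - (-34)/19))*4 = (42*(12 - 1*(-34/19)))*4 = (42*(12 + 34/19))*4 = (42*(262/19))*4 = (11004/19)*4 = 44016/19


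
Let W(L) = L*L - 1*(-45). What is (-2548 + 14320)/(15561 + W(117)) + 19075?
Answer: 20696811/1085 ≈ 19075.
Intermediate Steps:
W(L) = 45 + L² (W(L) = L² + 45 = 45 + L²)
(-2548 + 14320)/(15561 + W(117)) + 19075 = (-2548 + 14320)/(15561 + (45 + 117²)) + 19075 = 11772/(15561 + (45 + 13689)) + 19075 = 11772/(15561 + 13734) + 19075 = 11772/29295 + 19075 = 11772*(1/29295) + 19075 = 436/1085 + 19075 = 20696811/1085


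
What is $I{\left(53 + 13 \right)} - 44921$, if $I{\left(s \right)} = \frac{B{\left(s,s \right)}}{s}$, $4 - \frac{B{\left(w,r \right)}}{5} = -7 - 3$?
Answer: $- \frac{1482358}{33} \approx -44920.0$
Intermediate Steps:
$B{\left(w,r \right)} = 70$ ($B{\left(w,r \right)} = 20 - 5 \left(-7 - 3\right) = 20 - -50 = 20 + 50 = 70$)
$I{\left(s \right)} = \frac{70}{s}$
$I{\left(53 + 13 \right)} - 44921 = \frac{70}{53 + 13} - 44921 = \frac{70}{66} - 44921 = 70 \cdot \frac{1}{66} - 44921 = \frac{35}{33} - 44921 = - \frac{1482358}{33}$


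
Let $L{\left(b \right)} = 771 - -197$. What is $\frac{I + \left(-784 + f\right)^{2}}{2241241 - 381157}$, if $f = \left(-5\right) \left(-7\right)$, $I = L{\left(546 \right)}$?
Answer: $\frac{62441}{206676} \approx 0.30212$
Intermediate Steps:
$L{\left(b \right)} = 968$ ($L{\left(b \right)} = 771 + 197 = 968$)
$I = 968$
$f = 35$
$\frac{I + \left(-784 + f\right)^{2}}{2241241 - 381157} = \frac{968 + \left(-784 + 35\right)^{2}}{2241241 - 381157} = \frac{968 + \left(-749\right)^{2}}{1860084} = \left(968 + 561001\right) \frac{1}{1860084} = 561969 \cdot \frac{1}{1860084} = \frac{62441}{206676}$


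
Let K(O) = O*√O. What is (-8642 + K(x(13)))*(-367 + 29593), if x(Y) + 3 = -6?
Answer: -252571092 - 789102*I ≈ -2.5257e+8 - 7.891e+5*I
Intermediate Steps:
x(Y) = -9 (x(Y) = -3 - 6 = -9)
K(O) = O^(3/2)
(-8642 + K(x(13)))*(-367 + 29593) = (-8642 + (-9)^(3/2))*(-367 + 29593) = (-8642 - 27*I)*29226 = -252571092 - 789102*I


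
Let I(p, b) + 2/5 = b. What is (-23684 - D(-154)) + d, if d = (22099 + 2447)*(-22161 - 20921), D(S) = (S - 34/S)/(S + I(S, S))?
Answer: -41854307159303/39578 ≈ -1.0575e+9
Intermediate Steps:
I(p, b) = -⅖ + b
D(S) = (S - 34/S)/(-⅖ + 2*S) (D(S) = (S - 34/S)/(S + (-⅖ + S)) = (S - 34/S)/(-⅖ + 2*S))
d = -1057490772 (d = 24546*(-43082) = -1057490772)
(-23684 - D(-154)) + d = (-23684 - 5*(-34 + (-154)²)/(2*(-154)*(-1 + 5*(-154)))) - 1057490772 = (-23684 - 5*(-1)*(-34 + 23716)/(2*154*(-1 - 770))) - 1057490772 = (-23684 - 5*(-1)*23682/(2*154*(-771))) - 1057490772 = (-23684 - 5*(-1)*(-1)*23682/(2*154*771)) - 1057490772 = (-23684 - 1*19735/39578) - 1057490772 = (-23684 - 19735/39578) - 1057490772 = -937385087/39578 - 1057490772 = -41854307159303/39578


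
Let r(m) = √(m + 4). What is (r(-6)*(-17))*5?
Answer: -85*I*√2 ≈ -120.21*I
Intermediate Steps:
r(m) = √(4 + m)
(r(-6)*(-17))*5 = (√(4 - 6)*(-17))*5 = (√(-2)*(-17))*5 = ((I*√2)*(-17))*5 = -17*I*√2*5 = -85*I*√2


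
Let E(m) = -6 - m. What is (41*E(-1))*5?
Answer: -1025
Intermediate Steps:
(41*E(-1))*5 = (41*(-6 - 1*(-1)))*5 = (41*(-6 + 1))*5 = (41*(-5))*5 = -205*5 = -1025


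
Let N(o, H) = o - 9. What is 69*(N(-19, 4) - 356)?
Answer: -26496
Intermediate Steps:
N(o, H) = -9 + o
69*(N(-19, 4) - 356) = 69*((-9 - 19) - 356) = 69*(-28 - 356) = 69*(-384) = -26496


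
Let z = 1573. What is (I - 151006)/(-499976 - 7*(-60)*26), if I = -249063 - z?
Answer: 11813/14384 ≈ 0.82126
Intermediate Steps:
I = -250636 (I = -249063 - 1*1573 = -249063 - 1573 = -250636)
(I - 151006)/(-499976 - 7*(-60)*26) = (-250636 - 151006)/(-499976 - 7*(-60)*26) = -401642/(-499976 + 420*26) = -401642/(-499976 + 10920) = -401642/(-489056) = -401642*(-1/489056) = 11813/14384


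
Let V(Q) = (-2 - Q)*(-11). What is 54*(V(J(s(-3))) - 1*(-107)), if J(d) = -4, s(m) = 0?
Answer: 4590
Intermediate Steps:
V(Q) = 22 + 11*Q
54*(V(J(s(-3))) - 1*(-107)) = 54*((22 + 11*(-4)) - 1*(-107)) = 54*((22 - 44) + 107) = 54*(-22 + 107) = 54*85 = 4590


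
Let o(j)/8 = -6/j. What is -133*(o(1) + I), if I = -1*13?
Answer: 8113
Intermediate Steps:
o(j) = -48/j (o(j) = 8*(-6/j) = -48/j)
I = -13
-133*(o(1) + I) = -133*(-48/1 - 13) = -133*(-48*1 - 13) = -133*(-48 - 13) = -133*(-61) = 8113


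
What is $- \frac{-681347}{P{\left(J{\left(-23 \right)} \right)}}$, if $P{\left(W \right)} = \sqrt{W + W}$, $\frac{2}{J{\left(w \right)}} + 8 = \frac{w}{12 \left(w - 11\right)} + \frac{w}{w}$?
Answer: $- \frac{681347 i \sqrt{288966}}{408} \approx - 8.977 \cdot 10^{5} i$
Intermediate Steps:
$J{\left(w \right)} = \frac{2}{-7 + \frac{w}{-132 + 12 w}}$ ($J{\left(w \right)} = \frac{2}{-8 + \left(\frac{w}{12 \left(w - 11\right)} + \frac{w}{w}\right)} = \frac{2}{-8 + \left(\frac{w}{12 \left(-11 + w\right)} + 1\right)} = \frac{2}{-8 + \left(\frac{w}{-132 + 12 w} + 1\right)} = \frac{2}{-8 + \left(1 + \frac{w}{-132 + 12 w}\right)} = \frac{2}{-7 + \frac{w}{-132 + 12 w}}$)
$P{\left(W \right)} = \sqrt{2} \sqrt{W}$ ($P{\left(W \right)} = \sqrt{2 W} = \sqrt{2} \sqrt{W}$)
$- \frac{-681347}{P{\left(J{\left(-23 \right)} \right)}} = - \frac{-681347}{\sqrt{2} \sqrt{\frac{24 \left(11 - -23\right)}{-924 + 83 \left(-23\right)}}} = - \frac{-681347}{\sqrt{2} \sqrt{\frac{24 \left(11 + 23\right)}{-924 - 1909}}} = - \frac{-681347}{\sqrt{2} \sqrt{24 \frac{1}{-2833} \cdot 34}} = - \frac{-681347}{\sqrt{2} \sqrt{24 \left(- \frac{1}{2833}\right) 34}} = - \frac{-681347}{\sqrt{2} \sqrt{- \frac{816}{2833}}} = - \frac{-681347}{\sqrt{2} \frac{4 i \sqrt{144483}}{2833}} = - \frac{-681347}{\frac{4}{2833} i \sqrt{288966}} = - \left(-681347\right) \left(- \frac{i \sqrt{288966}}{408}\right) = - \frac{681347 i \sqrt{288966}}{408}$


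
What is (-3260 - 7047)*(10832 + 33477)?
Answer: -456692863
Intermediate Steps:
(-3260 - 7047)*(10832 + 33477) = -10307*44309 = -456692863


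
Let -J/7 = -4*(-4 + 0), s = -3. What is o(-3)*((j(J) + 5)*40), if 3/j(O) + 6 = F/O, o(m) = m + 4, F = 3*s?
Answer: 39720/221 ≈ 179.73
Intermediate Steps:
F = -9 (F = 3*(-3) = -9)
J = -112 (J = -(-28)*(-4 + 0) = -(-28)*(-4) = -7*16 = -112)
o(m) = 4 + m
j(O) = 3/(-6 - 9/O)
o(-3)*((j(J) + 5)*40) = (4 - 3)*((-1*(-112)/(3 + 2*(-112)) + 5)*40) = 1*((-1*(-112)/(3 - 224) + 5)*40) = 1*((-1*(-112)/(-221) + 5)*40) = 1*((-1*(-112)*(-1/221) + 5)*40) = 1*((-112/221 + 5)*40) = 1*((993/221)*40) = 1*(39720/221) = 39720/221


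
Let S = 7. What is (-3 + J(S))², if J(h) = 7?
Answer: 16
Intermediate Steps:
(-3 + J(S))² = (-3 + 7)² = 4² = 16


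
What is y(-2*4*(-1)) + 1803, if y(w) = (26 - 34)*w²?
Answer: 1291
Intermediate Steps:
y(w) = -8*w²
y(-2*4*(-1)) + 1803 = -8*(-2*4*(-1))² + 1803 = -8*(-8*(-1))² + 1803 = -8*8² + 1803 = -8*64 + 1803 = -512 + 1803 = 1291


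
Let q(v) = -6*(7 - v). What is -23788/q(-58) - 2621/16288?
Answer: 193218377/3176160 ≈ 60.834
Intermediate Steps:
q(v) = -42 + 6*v
-23788/q(-58) - 2621/16288 = -23788/(-42 + 6*(-58)) - 2621/16288 = -23788/(-42 - 348) - 2621*1/16288 = -23788/(-390) - 2621/16288 = -23788*(-1/390) - 2621/16288 = 11894/195 - 2621/16288 = 193218377/3176160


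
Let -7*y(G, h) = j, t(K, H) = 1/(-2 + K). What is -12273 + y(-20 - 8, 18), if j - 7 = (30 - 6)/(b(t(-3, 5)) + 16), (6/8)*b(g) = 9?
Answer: -601432/49 ≈ -12274.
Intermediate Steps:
b(g) = 12 (b(g) = (4/3)*9 = 12)
j = 55/7 (j = 7 + (30 - 6)/(12 + 16) = 7 + 24/28 = 7 + 24*(1/28) = 7 + 6/7 = 55/7 ≈ 7.8571)
y(G, h) = -55/49 (y(G, h) = -⅐*55/7 = -55/49)
-12273 + y(-20 - 8, 18) = -12273 - 55/49 = -601432/49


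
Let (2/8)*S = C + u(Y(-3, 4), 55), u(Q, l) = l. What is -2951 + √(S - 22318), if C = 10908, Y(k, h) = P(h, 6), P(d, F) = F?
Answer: -2951 + √21534 ≈ -2804.3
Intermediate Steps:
Y(k, h) = 6
S = 43852 (S = 4*(10908 + 55) = 4*10963 = 43852)
-2951 + √(S - 22318) = -2951 + √(43852 - 22318) = -2951 + √21534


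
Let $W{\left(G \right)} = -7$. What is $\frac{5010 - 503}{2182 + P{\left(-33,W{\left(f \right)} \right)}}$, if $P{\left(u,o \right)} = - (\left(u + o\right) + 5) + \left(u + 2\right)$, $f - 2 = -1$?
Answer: $\frac{4507}{2186} \approx 2.0618$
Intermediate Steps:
$f = 1$ ($f = 2 - 1 = 1$)
$P{\left(u,o \right)} = -3 - o$ ($P{\left(u,o \right)} = - (\left(o + u\right) + 5) + \left(2 + u\right) = - (5 + o + u) + \left(2 + u\right) = \left(-5 - o - u\right) + \left(2 + u\right) = -3 - o$)
$\frac{5010 - 503}{2182 + P{\left(-33,W{\left(f \right)} \right)}} = \frac{5010 - 503}{2182 - -4} = \frac{4507}{2182 + \left(-3 + 7\right)} = \frac{4507}{2182 + 4} = \frac{4507}{2186}$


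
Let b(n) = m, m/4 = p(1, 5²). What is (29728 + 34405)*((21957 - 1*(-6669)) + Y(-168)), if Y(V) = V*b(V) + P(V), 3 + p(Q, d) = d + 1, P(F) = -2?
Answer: 844503344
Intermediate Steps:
p(Q, d) = -2 + d (p(Q, d) = -3 + (d + 1) = -3 + (1 + d) = -2 + d)
m = 92 (m = 4*(-2 + 5²) = 4*(-2 + 25) = 4*23 = 92)
b(n) = 92
Y(V) = -2 + 92*V (Y(V) = V*92 - 2 = 92*V - 2 = -2 + 92*V)
(29728 + 34405)*((21957 - 1*(-6669)) + Y(-168)) = (29728 + 34405)*((21957 - 1*(-6669)) + (-2 + 92*(-168))) = 64133*((21957 + 6669) + (-2 - 15456)) = 64133*(28626 - 15458) = 64133*13168 = 844503344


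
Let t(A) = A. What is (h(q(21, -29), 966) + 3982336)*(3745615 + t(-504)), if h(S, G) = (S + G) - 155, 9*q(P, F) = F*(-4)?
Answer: 134256383231729/9 ≈ 1.4917e+13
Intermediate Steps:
q(P, F) = -4*F/9 (q(P, F) = (F*(-4))/9 = (-4*F)/9 = -4*F/9)
h(S, G) = -155 + G + S (h(S, G) = (G + S) - 155 = -155 + G + S)
(h(q(21, -29), 966) + 3982336)*(3745615 + t(-504)) = ((-155 + 966 - 4/9*(-29)) + 3982336)*(3745615 - 504) = ((-155 + 966 + 116/9) + 3982336)*3745111 = (7415/9 + 3982336)*3745111 = (35848439/9)*3745111 = 134256383231729/9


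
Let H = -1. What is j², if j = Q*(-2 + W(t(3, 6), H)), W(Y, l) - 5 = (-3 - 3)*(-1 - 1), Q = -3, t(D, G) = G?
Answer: 2025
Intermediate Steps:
W(Y, l) = 17 (W(Y, l) = 5 + (-3 - 3)*(-1 - 1) = 5 - 6*(-2) = 5 + 12 = 17)
j = -45 (j = -3*(-2 + 17) = -3*15 = -45)
j² = (-45)² = 2025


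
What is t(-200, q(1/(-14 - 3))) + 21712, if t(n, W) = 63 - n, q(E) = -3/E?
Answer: 21975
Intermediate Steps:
t(-200, q(1/(-14 - 3))) + 21712 = (63 - 1*(-200)) + 21712 = (63 + 200) + 21712 = 263 + 21712 = 21975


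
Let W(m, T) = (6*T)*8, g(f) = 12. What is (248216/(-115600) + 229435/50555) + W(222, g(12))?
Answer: 84505228353/146103950 ≈ 578.39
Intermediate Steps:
W(m, T) = 48*T
(248216/(-115600) + 229435/50555) + W(222, g(12)) = (248216/(-115600) + 229435/50555) + 48*12 = (248216*(-1/115600) + 229435*(1/50555)) + 576 = (-31027/14450 + 45887/10111) + 576 = 349353153/146103950 + 576 = 84505228353/146103950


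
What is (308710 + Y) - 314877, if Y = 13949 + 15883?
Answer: 23665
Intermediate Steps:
Y = 29832
(308710 + Y) - 314877 = (308710 + 29832) - 314877 = 338542 - 314877 = 23665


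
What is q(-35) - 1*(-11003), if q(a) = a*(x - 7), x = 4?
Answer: 11108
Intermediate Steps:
q(a) = -3*a (q(a) = a*(4 - 7) = a*(-3) = -3*a)
q(-35) - 1*(-11003) = -3*(-35) - 1*(-11003) = 105 + 11003 = 11108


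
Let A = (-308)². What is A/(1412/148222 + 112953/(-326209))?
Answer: -99713097916432/353945923 ≈ -2.8172e+5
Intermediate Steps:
A = 94864
A/(1412/148222 + 112953/(-326209)) = 94864/(1412/148222 + 112953/(-326209)) = 94864/(1412*(1/148222) + 112953*(-1/326209)) = 94864/(706/74111 - 4911/14183) = 94864/(-353945923/1051116313) = 94864*(-1051116313/353945923) = -99713097916432/353945923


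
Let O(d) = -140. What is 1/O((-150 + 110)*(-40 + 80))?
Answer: -1/140 ≈ -0.0071429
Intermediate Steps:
1/O((-150 + 110)*(-40 + 80)) = 1/(-140) = -1/140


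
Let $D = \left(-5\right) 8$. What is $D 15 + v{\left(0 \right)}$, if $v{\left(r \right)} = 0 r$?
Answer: $-600$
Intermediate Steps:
$v{\left(r \right)} = 0$
$D = -40$
$D 15 + v{\left(0 \right)} = \left(-40\right) 15 + 0 = -600 + 0 = -600$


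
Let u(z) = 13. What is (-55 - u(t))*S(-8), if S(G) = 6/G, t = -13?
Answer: 51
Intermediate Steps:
(-55 - u(t))*S(-8) = (-55 - 1*13)*(6/(-8)) = (-55 - 13)*(6*(-1/8)) = -68*(-3/4) = 51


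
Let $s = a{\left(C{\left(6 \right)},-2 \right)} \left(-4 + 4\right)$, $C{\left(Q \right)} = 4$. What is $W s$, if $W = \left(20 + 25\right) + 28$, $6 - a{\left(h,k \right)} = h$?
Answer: $0$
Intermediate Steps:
$a{\left(h,k \right)} = 6 - h$
$W = 73$ ($W = 45 + 28 = 73$)
$s = 0$ ($s = \left(6 - 4\right) \left(-4 + 4\right) = \left(6 - 4\right) 0 = 2 \cdot 0 = 0$)
$W s = 73 \cdot 0 = 0$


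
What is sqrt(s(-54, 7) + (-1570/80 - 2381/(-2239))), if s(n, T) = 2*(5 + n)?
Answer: I*sqrt(9349396778)/8956 ≈ 10.796*I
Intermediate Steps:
s(n, T) = 10 + 2*n
sqrt(s(-54, 7) + (-1570/80 - 2381/(-2239))) = sqrt((10 + 2*(-54)) + (-1570/80 - 2381/(-2239))) = sqrt((10 - 108) + (-1570*1/80 - 2381*(-1/2239))) = sqrt(-98 + (-157/8 + 2381/2239)) = sqrt(-98 - 332475/17912) = sqrt(-2087851/17912) = I*sqrt(9349396778)/8956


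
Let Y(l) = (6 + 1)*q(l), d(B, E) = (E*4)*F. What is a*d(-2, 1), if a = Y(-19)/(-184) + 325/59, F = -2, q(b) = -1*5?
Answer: -61865/1357 ≈ -45.590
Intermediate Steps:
q(b) = -5
d(B, E) = -8*E (d(B, E) = (E*4)*(-2) = (4*E)*(-2) = -8*E)
Y(l) = -35 (Y(l) = (6 + 1)*(-5) = 7*(-5) = -35)
a = 61865/10856 (a = -35/(-184) + 325/59 = -35*(-1/184) + 325*(1/59) = 35/184 + 325/59 = 61865/10856 ≈ 5.6987)
a*d(-2, 1) = 61865*(-8*1)/10856 = (61865/10856)*(-8) = -61865/1357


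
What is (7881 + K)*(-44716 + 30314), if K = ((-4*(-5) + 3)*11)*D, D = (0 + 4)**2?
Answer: -171801458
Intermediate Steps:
D = 16 (D = 4**2 = 16)
K = 4048 (K = ((-4*(-5) + 3)*11)*16 = ((20 + 3)*11)*16 = (23*11)*16 = 253*16 = 4048)
(7881 + K)*(-44716 + 30314) = (7881 + 4048)*(-44716 + 30314) = 11929*(-14402) = -171801458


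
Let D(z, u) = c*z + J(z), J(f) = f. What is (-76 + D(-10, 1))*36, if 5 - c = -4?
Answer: -6336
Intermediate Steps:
c = 9 (c = 5 - 1*(-4) = 5 + 4 = 9)
D(z, u) = 10*z (D(z, u) = 9*z + z = 10*z)
(-76 + D(-10, 1))*36 = (-76 + 10*(-10))*36 = (-76 - 100)*36 = -176*36 = -6336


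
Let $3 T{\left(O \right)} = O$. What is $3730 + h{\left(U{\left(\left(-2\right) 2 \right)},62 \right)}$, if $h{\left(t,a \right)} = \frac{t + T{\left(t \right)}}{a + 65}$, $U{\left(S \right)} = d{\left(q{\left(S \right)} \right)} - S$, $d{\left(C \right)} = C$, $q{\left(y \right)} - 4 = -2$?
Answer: $\frac{473718}{127} \approx 3730.1$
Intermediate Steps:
$q{\left(y \right)} = 2$ ($q{\left(y \right)} = 4 - 2 = 2$)
$T{\left(O \right)} = \frac{O}{3}$
$U{\left(S \right)} = 2 - S$
$h{\left(t,a \right)} = \frac{4 t}{3 \left(65 + a\right)}$ ($h{\left(t,a \right)} = \frac{t + \frac{t}{3}}{a + 65} = \frac{\frac{4}{3} t}{65 + a} = \frac{4 t}{3 \left(65 + a\right)}$)
$3730 + h{\left(U{\left(\left(-2\right) 2 \right)},62 \right)} = 3730 + \frac{4 \left(2 - \left(-2\right) 2\right)}{3 \left(65 + 62\right)} = 3730 + \frac{4 \left(2 - -4\right)}{3 \cdot 127} = 3730 + \frac{4}{3} \left(2 + 4\right) \frac{1}{127} = 3730 + \frac{4}{3} \cdot 6 \cdot \frac{1}{127} = 3730 + \frac{8}{127} = \frac{473718}{127}$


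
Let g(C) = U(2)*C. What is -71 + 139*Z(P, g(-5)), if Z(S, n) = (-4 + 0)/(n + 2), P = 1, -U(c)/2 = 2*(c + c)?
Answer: -3189/41 ≈ -77.781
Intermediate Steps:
U(c) = -8*c (U(c) = -4*(c + c) = -4*2*c = -8*c)
g(C) = -16*C (g(C) = (-8*2)*C = -16*C)
Z(S, n) = -4/(2 + n)
-71 + 139*Z(P, g(-5)) = -71 + 139*(-4/(2 - 16*(-5))) = -71 + 139*(-4/(2 + 80)) = -71 + 139*(-4/82) = -71 + 139*(-4*1/82) = -71 + 139*(-2/41) = -71 - 278/41 = -3189/41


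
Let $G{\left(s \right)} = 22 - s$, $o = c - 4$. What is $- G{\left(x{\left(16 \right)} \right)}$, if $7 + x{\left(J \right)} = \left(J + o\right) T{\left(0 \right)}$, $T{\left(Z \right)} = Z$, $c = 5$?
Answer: $-29$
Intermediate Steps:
$o = 1$ ($o = 5 - 4 = 1$)
$x{\left(J \right)} = -7$ ($x{\left(J \right)} = -7 + \left(J + 1\right) 0 = -7 + \left(1 + J\right) 0 = -7 + 0 = -7$)
$- G{\left(x{\left(16 \right)} \right)} = - (22 - -7) = - (22 + 7) = \left(-1\right) 29 = -29$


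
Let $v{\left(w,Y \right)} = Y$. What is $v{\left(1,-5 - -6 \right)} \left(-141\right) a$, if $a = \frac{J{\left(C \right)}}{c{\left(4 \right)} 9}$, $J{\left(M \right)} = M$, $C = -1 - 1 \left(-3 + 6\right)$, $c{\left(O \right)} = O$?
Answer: $\frac{47}{3} \approx 15.667$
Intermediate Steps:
$C = -4$ ($C = -1 - 1 \cdot 3 = -1 - 3 = -4$)
$a = - \frac{1}{9}$ ($a = - \frac{4}{4 \cdot 9} = - \frac{4}{36} = \left(-4\right) \frac{1}{36} = - \frac{1}{9} \approx -0.11111$)
$v{\left(1,-5 - -6 \right)} \left(-141\right) a = \left(-5 - -6\right) \left(-141\right) \left(- \frac{1}{9}\right) = \left(-5 + 6\right) \left(-141\right) \left(- \frac{1}{9}\right) = 1 \left(-141\right) \left(- \frac{1}{9}\right) = \left(-141\right) \left(- \frac{1}{9}\right) = \frac{47}{3}$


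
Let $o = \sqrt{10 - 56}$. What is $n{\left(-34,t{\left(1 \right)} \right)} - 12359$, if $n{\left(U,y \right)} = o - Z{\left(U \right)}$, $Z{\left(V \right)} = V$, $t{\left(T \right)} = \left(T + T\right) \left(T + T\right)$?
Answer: $-12325 + i \sqrt{46} \approx -12325.0 + 6.7823 i$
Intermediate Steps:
$t{\left(T \right)} = 4 T^{2}$ ($t{\left(T \right)} = 2 T 2 T = 4 T^{2}$)
$o = i \sqrt{46}$ ($o = \sqrt{-46} = i \sqrt{46} \approx 6.7823 i$)
$n{\left(U,y \right)} = - U + i \sqrt{46}$ ($n{\left(U,y \right)} = i \sqrt{46} - U = - U + i \sqrt{46}$)
$n{\left(-34,t{\left(1 \right)} \right)} - 12359 = \left(\left(-1\right) \left(-34\right) + i \sqrt{46}\right) - 12359 = \left(34 + i \sqrt{46}\right) - 12359 = -12325 + i \sqrt{46}$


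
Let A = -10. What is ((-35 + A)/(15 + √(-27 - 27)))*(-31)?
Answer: 75 - 15*I*√6 ≈ 75.0 - 36.742*I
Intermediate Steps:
((-35 + A)/(15 + √(-27 - 27)))*(-31) = ((-35 - 10)/(15 + √(-27 - 27)))*(-31) = -45/(15 + √(-54))*(-31) = -45/(15 + 3*I*√6)*(-31) = 1395/(15 + 3*I*√6)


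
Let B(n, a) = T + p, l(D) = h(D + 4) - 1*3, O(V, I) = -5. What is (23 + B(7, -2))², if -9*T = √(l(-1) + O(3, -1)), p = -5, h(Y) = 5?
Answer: (162 - I*√3)²/81 ≈ 323.96 - 6.9282*I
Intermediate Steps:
l(D) = 2 (l(D) = 5 - 1*3 = 5 - 3 = 2)
T = -I*√3/9 (T = -√(2 - 5)/9 = -I*√3/9 ≈ -0.19245*I)
B(n, a) = -5 - I*√3/9 (B(n, a) = -I*√3/9 - 5 = -5 - I*√3/9)
(23 + B(7, -2))² = (23 + (-5 - I*√3/9))² = (18 - I*√3/9)²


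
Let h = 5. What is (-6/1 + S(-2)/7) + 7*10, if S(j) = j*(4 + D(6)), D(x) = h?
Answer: 430/7 ≈ 61.429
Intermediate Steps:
D(x) = 5
S(j) = 9*j (S(j) = j*(4 + 5) = j*9 = 9*j)
(-6/1 + S(-2)/7) + 7*10 = (-6/1 + (9*(-2))/7) + 7*10 = (-6*1 - 18*1/7) + 70 = (-6 - 18/7) + 70 = -60/7 + 70 = 430/7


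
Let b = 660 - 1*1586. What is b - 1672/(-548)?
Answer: -126444/137 ≈ -922.95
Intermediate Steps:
b = -926 (b = 660 - 1586 = -926)
b - 1672/(-548) = -926 - 1672/(-548) = -926 - 1672*(-1)/548 = -926 - 1*(-418/137) = -926 + 418/137 = -126444/137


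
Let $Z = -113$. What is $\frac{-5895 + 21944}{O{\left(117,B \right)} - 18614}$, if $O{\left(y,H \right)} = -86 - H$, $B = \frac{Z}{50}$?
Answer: $- \frac{802450}{934887} \approx -0.85834$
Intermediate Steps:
$B = - \frac{113}{50} \approx -2.26$
$\frac{-5895 + 21944}{O{\left(117,B \right)} - 18614} = \frac{-5895 + 21944}{\left(-86 - - \frac{113}{50}\right) - 18614} = \frac{16049}{\left(-86 + \frac{113}{50}\right) - 18614} = \frac{16049}{- \frac{4187}{50} - 18614} = \frac{16049}{- \frac{934887}{50}} = 16049 \left(- \frac{50}{934887}\right) = - \frac{802450}{934887}$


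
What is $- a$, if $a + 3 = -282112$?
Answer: $282115$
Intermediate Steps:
$a = -282115$ ($a = -3 - 282112 = -282115$)
$- a = \left(-1\right) \left(-282115\right) = 282115$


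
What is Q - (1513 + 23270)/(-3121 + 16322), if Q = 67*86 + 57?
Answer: 76791836/13201 ≈ 5817.1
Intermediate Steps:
Q = 5819 (Q = 5762 + 57 = 5819)
Q - (1513 + 23270)/(-3121 + 16322) = 5819 - (1513 + 23270)/(-3121 + 16322) = 5819 - 24783/13201 = 76791836/13201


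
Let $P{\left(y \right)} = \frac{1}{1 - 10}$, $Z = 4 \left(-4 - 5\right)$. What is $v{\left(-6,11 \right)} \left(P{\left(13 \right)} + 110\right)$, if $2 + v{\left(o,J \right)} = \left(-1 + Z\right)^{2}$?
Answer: $\frac{1351963}{9} \approx 1.5022 \cdot 10^{5}$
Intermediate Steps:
$Z = -36$ ($Z = 4 \left(-9\right) = -36$)
$P{\left(y \right)} = - \frac{1}{9}$ ($P{\left(y \right)} = \frac{1}{-9} = - \frac{1}{9}$)
$v{\left(o,J \right)} = 1367$ ($v{\left(o,J \right)} = -2 + \left(-1 - 36\right)^{2} = -2 + \left(-37\right)^{2} = -2 + 1369 = 1367$)
$v{\left(-6,11 \right)} \left(P{\left(13 \right)} + 110\right) = 1367 \left(- \frac{1}{9} + 110\right) = 1367 \cdot \frac{989}{9} = \frac{1351963}{9}$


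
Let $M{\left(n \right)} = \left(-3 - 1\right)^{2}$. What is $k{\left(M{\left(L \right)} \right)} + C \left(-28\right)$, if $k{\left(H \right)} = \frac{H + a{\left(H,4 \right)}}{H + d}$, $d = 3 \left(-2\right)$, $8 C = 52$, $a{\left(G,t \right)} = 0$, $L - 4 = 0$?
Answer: $- \frac{902}{5} \approx -180.4$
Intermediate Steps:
$L = 4$ ($L = 4 + 0 = 4$)
$C = \frac{13}{2}$ ($C = \frac{1}{8} \cdot 52 = \frac{13}{2} \approx 6.5$)
$M{\left(n \right)} = 16$ ($M{\left(n \right)} = \left(-4\right)^{2} = 16$)
$d = -6$
$k{\left(H \right)} = \frac{H}{-6 + H}$ ($k{\left(H \right)} = \frac{H + 0}{H - 6} = \frac{H}{-6 + H}$)
$k{\left(M{\left(L \right)} \right)} + C \left(-28\right) = \frac{16}{-6 + 16} + \frac{13}{2} \left(-28\right) = \frac{16}{10} - 182 = 16 \cdot \frac{1}{10} - 182 = \frac{8}{5} - 182 = - \frac{902}{5}$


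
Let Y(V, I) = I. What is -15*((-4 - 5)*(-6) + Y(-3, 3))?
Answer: -855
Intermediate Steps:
-15*((-4 - 5)*(-6) + Y(-3, 3)) = -15*((-4 - 5)*(-6) + 3) = -15*(-9*(-6) + 3) = -15*(54 + 3) = -15*57 = -855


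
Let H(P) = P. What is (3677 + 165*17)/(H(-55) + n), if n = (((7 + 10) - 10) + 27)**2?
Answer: 6482/1101 ≈ 5.8874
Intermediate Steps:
n = 1156 (n = ((17 - 10) + 27)**2 = (7 + 27)**2 = 34**2 = 1156)
(3677 + 165*17)/(H(-55) + n) = (3677 + 165*17)/(-55 + 1156) = (3677 + 2805)/1101 = 6482*(1/1101) = 6482/1101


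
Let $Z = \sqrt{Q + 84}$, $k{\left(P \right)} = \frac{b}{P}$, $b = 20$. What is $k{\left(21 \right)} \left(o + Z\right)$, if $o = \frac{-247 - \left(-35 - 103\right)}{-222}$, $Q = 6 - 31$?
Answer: $\frac{1090}{2331} + \frac{20 \sqrt{59}}{21} \approx 7.783$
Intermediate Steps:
$Q = -25$
$k{\left(P \right)} = \frac{20}{P}$
$Z = \sqrt{59}$ ($Z = \sqrt{-25 + 84} = \sqrt{59} \approx 7.6811$)
$o = \frac{109}{222}$ ($o = \left(-247 - -138\right) \left(- \frac{1}{222}\right) = \left(-247 + 138\right) \left(- \frac{1}{222}\right) = \left(-109\right) \left(- \frac{1}{222}\right) = \frac{109}{222} \approx 0.49099$)
$k{\left(21 \right)} \left(o + Z\right) = \frac{20}{21} \left(\frac{109}{222} + \sqrt{59}\right) = 20 \cdot \frac{1}{21} \left(\frac{109}{222} + \sqrt{59}\right) = \frac{20 \left(\frac{109}{222} + \sqrt{59}\right)}{21} = \frac{1090}{2331} + \frac{20 \sqrt{59}}{21}$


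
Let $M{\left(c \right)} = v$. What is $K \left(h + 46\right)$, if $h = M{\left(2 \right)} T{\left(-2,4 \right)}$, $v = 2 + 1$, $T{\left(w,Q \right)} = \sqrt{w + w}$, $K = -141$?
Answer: $-6486 - 846 i \approx -6486.0 - 846.0 i$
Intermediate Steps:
$T{\left(w,Q \right)} = \sqrt{2} \sqrt{w}$ ($T{\left(w,Q \right)} = \sqrt{2 w} = \sqrt{2} \sqrt{w}$)
$v = 3$
$M{\left(c \right)} = 3$
$h = 6 i$ ($h = 3 \sqrt{2} \sqrt{-2} = 3 \sqrt{2} i \sqrt{2} = 3 \cdot 2 i = 6 i \approx 6.0 i$)
$K \left(h + 46\right) = - 141 \left(6 i + 46\right) = - 141 \left(46 + 6 i\right) = -6486 - 846 i$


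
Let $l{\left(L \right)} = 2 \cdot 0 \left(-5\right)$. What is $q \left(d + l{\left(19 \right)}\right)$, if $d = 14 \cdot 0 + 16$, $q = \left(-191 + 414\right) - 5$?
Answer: $3488$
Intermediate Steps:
$q = 218$ ($q = 223 - 5 = 218$)
$l{\left(L \right)} = 0$ ($l{\left(L \right)} = 0 \left(-5\right) = 0$)
$d = 16$ ($d = 0 + 16 = 16$)
$q \left(d + l{\left(19 \right)}\right) = 218 \left(16 + 0\right) = 218 \cdot 16 = 3488$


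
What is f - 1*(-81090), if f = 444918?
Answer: 526008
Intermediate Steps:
f - 1*(-81090) = 444918 - 1*(-81090) = 444918 + 81090 = 526008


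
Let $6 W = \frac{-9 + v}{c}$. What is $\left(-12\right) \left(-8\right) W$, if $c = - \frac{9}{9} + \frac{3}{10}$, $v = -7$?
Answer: $\frac{2560}{7} \approx 365.71$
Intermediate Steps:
$c = - \frac{7}{10}$ ($c = \left(-9\right) \frac{1}{9} + 3 \cdot \frac{1}{10} = -1 + \frac{3}{10} = - \frac{7}{10} \approx -0.7$)
$W = \frac{80}{21}$ ($W = \frac{\left(-9 - 7\right) \frac{1}{- \frac{7}{10}}}{6} = \frac{\left(-16\right) \left(- \frac{10}{7}\right)}{6} = \frac{1}{6} \cdot \frac{160}{7} = \frac{80}{21} \approx 3.8095$)
$\left(-12\right) \left(-8\right) W = \left(-12\right) \left(-8\right) \frac{80}{21} = 96 \cdot \frac{80}{21} = \frac{2560}{7}$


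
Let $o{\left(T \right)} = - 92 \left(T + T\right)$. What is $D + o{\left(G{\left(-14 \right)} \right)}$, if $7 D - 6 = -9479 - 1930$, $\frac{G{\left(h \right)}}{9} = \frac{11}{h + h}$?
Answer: $- \frac{6849}{7} \approx -978.43$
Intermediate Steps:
$G{\left(h \right)} = \frac{99}{2 h}$ ($G{\left(h \right)} = 9 \frac{11}{h + h} = 9 \frac{11}{2 h} = \frac{99}{2 h}$)
$D = -1629$ ($D = \frac{6}{7} + \frac{-9479 - 1930}{7} = \frac{6}{7} + \frac{1}{7} \left(-11409\right) = \frac{6}{7} - \frac{11409}{7} = -1629$)
$o{\left(T \right)} = - 184 T$ ($o{\left(T \right)} = - 92 \cdot 2 T = - 184 T$)
$D + o{\left(G{\left(-14 \right)} \right)} = -1629 - 184 \frac{99}{2 \left(-14\right)} = -1629 - 184 \cdot \frac{99}{2} \left(- \frac{1}{14}\right) = -1629 - - \frac{4554}{7} = -1629 + \frac{4554}{7} = - \frac{6849}{7}$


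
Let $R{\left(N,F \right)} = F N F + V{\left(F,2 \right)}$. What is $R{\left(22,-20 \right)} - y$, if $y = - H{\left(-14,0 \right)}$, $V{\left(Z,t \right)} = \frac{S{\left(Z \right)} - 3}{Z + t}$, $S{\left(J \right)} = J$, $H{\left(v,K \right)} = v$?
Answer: $\frac{158171}{18} \approx 8787.3$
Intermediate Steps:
$V{\left(Z,t \right)} = \frac{-3 + Z}{Z + t}$ ($V{\left(Z,t \right)} = \frac{Z - 3}{Z + t} = \frac{-3 + Z}{Z + t}$)
$R{\left(N,F \right)} = N F^{2} + \frac{-3 + F}{2 + F}$ ($R{\left(N,F \right)} = F N F + \frac{-3 + F}{F + 2} = N F^{2} + \frac{-3 + F}{2 + F}$)
$y = 14$ ($y = \left(-1\right) \left(-14\right) = 14$)
$R{\left(22,-20 \right)} - y = \frac{-3 - 20 + 22 \left(-20\right)^{2} \left(2 - 20\right)}{2 - 20} - 14 = \frac{-3 - 20 + 22 \cdot 400 \left(-18\right)}{-18} - 14 = - \frac{-3 - 20 - 158400}{18} - 14 = \left(- \frac{1}{18}\right) \left(-158423\right) - 14 = \frac{158423}{18} - 14 = \frac{158171}{18}$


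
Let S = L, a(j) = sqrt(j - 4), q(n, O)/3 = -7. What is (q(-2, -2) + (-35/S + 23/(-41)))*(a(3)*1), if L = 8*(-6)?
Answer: -40997*I/1968 ≈ -20.832*I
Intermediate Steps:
q(n, O) = -21 (q(n, O) = 3*(-7) = -21)
a(j) = sqrt(-4 + j)
L = -48
S = -48
(q(-2, -2) + (-35/S + 23/(-41)))*(a(3)*1) = (-21 + (-35/(-48) + 23/(-41)))*(sqrt(-4 + 3)*1) = (-21 + (-35*(-1/48) + 23*(-1/41)))*(sqrt(-1)*1) = (-21 + (35/48 - 23/41))*(I*1) = (-21 + 331/1968)*I = -40997*I/1968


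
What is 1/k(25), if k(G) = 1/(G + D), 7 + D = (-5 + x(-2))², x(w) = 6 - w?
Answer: 27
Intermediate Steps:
D = 2 (D = -7 + (-5 + (6 - 1*(-2)))² = -7 + (-5 + (6 + 2))² = -7 + (-5 + 8)² = -7 + 3² = -7 + 9 = 2)
k(G) = 1/(2 + G) (k(G) = 1/(G + 2) = 1/(2 + G))
1/k(25) = 1/(1/(2 + 25)) = 1/(1/27) = 27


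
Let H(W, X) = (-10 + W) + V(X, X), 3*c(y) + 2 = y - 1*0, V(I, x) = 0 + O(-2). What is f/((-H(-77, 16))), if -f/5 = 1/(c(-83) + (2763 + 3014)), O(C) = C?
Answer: -15/1534894 ≈ -9.7727e-6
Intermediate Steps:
V(I, x) = -2 (V(I, x) = 0 - 2 = -2)
c(y) = -⅔ + y/3 (c(y) = -⅔ + (y - 1*0)/3 = -⅔ + (y + 0)/3 = -⅔ + y/3)
H(W, X) = -12 + W (H(W, X) = (-10 + W) - 2 = -12 + W)
f = -15/17246 (f = -5/((-⅔ + (⅓)*(-83)) + (2763 + 3014)) = -5/((-⅔ - 83/3) + 5777) = -5/(-85/3 + 5777) = -5/17246/3 = -5*3/17246 = -15/17246 ≈ -0.00086977)
f/((-H(-77, 16))) = -15*(-1/(-12 - 77))/17246 = -15/(17246*((-1*(-89)))) = -15/17246/89 = -15/17246*1/89 = -15/1534894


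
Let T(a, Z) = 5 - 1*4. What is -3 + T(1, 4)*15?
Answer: 12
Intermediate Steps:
T(a, Z) = 1 (T(a, Z) = 5 - 4 = 1)
-3 + T(1, 4)*15 = -3 + 1*15 = -3 + 15 = 12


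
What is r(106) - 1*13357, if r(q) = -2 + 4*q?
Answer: -12935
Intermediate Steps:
r(106) - 1*13357 = (-2 + 4*106) - 1*13357 = (-2 + 424) - 13357 = 422 - 13357 = -12935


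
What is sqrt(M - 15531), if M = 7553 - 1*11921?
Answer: 3*I*sqrt(2211) ≈ 141.06*I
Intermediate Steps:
M = -4368 (M = 7553 - 11921 = -4368)
sqrt(M - 15531) = sqrt(-4368 - 15531) = sqrt(-19899) = 3*I*sqrt(2211)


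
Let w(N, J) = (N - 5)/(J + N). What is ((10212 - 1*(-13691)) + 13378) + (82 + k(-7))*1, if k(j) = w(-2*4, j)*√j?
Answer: 37363 + 13*I*√7/15 ≈ 37363.0 + 2.293*I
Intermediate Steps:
w(N, J) = (-5 + N)/(J + N)
k(j) = -13*√j/(-8 + j) (k(j) = ((-5 - 2*4)/(j - 2*4))*√j = ((-5 - 8)/(j - 8))*√j = (-13/(-8 + j))*√j = -13*√j/(-8 + j))
((10212 - 1*(-13691)) + 13378) + (82 + k(-7))*1 = ((10212 - 1*(-13691)) + 13378) + (82 - 13*√(-7)/(-8 - 7))*1 = ((10212 + 13691) + 13378) + (82 - 13*I*√7/(-15))*1 = (23903 + 13378) + (82 - 13*I*√7*(-1/15))*1 = 37281 + (82 + 13*I*√7/15)*1 = 37281 + (82 + 13*I*√7/15) = 37363 + 13*I*√7/15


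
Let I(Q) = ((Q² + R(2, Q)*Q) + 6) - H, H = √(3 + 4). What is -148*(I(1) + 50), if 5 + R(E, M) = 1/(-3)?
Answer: -22940/3 + 148*√7 ≈ -7255.1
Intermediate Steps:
R(E, M) = -16/3 (R(E, M) = -5 + 1/(-3) = -5 - ⅓ = -16/3)
H = √7 ≈ 2.6458
I(Q) = 6 + Q² - √7 - 16*Q/3 (I(Q) = ((Q² - 16*Q/3) + 6) - √7 = (6 + Q² - 16*Q/3) - √7 = 6 + Q² - √7 - 16*Q/3)
-148*(I(1) + 50) = -148*((6 + 1² - √7 - 16/3*1) + 50) = -148*((6 + 1 - √7 - 16/3) + 50) = -148*((5/3 - √7) + 50) = -148*(155/3 - √7) = -22940/3 + 148*√7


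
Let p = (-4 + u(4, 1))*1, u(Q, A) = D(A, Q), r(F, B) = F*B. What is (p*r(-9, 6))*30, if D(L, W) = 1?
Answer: 4860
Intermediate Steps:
r(F, B) = B*F
u(Q, A) = 1
p = -3 (p = (-4 + 1)*1 = -3*1 = -3)
(p*r(-9, 6))*30 = -18*(-9)*30 = -3*(-54)*30 = 162*30 = 4860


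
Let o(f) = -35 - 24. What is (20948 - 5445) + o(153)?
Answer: 15444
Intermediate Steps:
o(f) = -59
(20948 - 5445) + o(153) = (20948 - 5445) - 59 = 15503 - 59 = 15444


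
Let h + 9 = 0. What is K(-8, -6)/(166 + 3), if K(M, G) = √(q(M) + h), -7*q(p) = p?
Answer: I*√385/1183 ≈ 0.016586*I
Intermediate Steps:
h = -9 (h = -9 + 0 = -9)
q(p) = -p/7
K(M, G) = √(-9 - M/7) (K(M, G) = √(-M/7 - 9) = √(-9 - M/7))
K(-8, -6)/(166 + 3) = (√(-441 - 7*(-8))/7)/(166 + 3) = (√(-441 + 56)/7)/169 = (√(-385)/7)*(1/169) = ((I*√385)/7)*(1/169) = (I*√385/7)*(1/169) = I*√385/1183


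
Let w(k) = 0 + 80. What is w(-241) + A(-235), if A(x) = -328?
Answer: -248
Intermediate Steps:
w(k) = 80
w(-241) + A(-235) = 80 - 328 = -248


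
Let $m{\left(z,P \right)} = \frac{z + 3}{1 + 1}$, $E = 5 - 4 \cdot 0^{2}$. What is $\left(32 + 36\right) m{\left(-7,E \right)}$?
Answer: $-136$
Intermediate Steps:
$E = 5$ ($E = 5 - 0 = 5 + 0 = 5$)
$m{\left(z,P \right)} = \frac{3}{2} + \frac{z}{2}$ ($m{\left(z,P \right)} = \frac{3 + z}{2} = \left(3 + z\right) \frac{1}{2} = \frac{3}{2} + \frac{z}{2}$)
$\left(32 + 36\right) m{\left(-7,E \right)} = \left(32 + 36\right) \left(\frac{3}{2} + \frac{1}{2} \left(-7\right)\right) = 68 \left(\frac{3}{2} - \frac{7}{2}\right) = 68 \left(-2\right) = -136$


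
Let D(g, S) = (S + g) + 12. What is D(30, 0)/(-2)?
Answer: -21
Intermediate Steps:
D(g, S) = 12 + S + g
D(30, 0)/(-2) = (12 + 0 + 30)/(-2) = 42*(-½) = -21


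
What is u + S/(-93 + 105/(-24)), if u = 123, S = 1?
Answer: 95809/779 ≈ 122.99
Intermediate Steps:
u + S/(-93 + 105/(-24)) = 123 + 1/(-93 + 105/(-24)) = 123 + 1/(-93 + 105*(-1/24)) = 123 + 1/(-93 - 35/8) = 123 + 1/(-779/8) = 123 - 8/779*1 = 123 - 8/779 = 95809/779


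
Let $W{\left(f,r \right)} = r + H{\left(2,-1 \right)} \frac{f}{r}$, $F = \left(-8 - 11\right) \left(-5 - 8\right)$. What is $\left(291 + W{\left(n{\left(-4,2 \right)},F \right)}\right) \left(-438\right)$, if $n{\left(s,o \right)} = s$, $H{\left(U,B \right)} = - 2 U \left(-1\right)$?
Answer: $- \frac{58197060}{247} \approx -2.3562 \cdot 10^{5}$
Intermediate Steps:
$H{\left(U,B \right)} = 2 U$
$F = 247$ ($F = \left(-19\right) \left(-13\right) = 247$)
$W{\left(f,r \right)} = r + \frac{4 f}{r}$ ($W{\left(f,r \right)} = r + 2 \cdot 2 \frac{f}{r} = r + 4 \frac{f}{r} = r + \frac{4 f}{r}$)
$\left(291 + W{\left(n{\left(-4,2 \right)},F \right)}\right) \left(-438\right) = \left(291 + \left(247 + 4 \left(-4\right) \frac{1}{247}\right)\right) \left(-438\right) = \left(291 + \left(247 - \frac{16}{247}\right)\right) \left(-438\right) = \left(291 + \frac{60993}{247}\right) \left(-438\right) = \frac{132870}{247} \left(-438\right) = - \frac{58197060}{247}$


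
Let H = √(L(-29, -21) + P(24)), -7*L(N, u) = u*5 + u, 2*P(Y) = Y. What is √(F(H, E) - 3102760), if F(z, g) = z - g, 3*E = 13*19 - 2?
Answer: √(-27925575 + 9*√30)/3 ≈ 1761.5*I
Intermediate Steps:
P(Y) = Y/2
L(N, u) = -6*u/7 (L(N, u) = -(u*5 + u)/7 = -(5*u + u)/7 = -6*u/7)
E = 245/3 (E = (13*19 - 2)/3 = (247 - 2)/3 = (⅓)*245 = 245/3 ≈ 81.667)
H = √30 (H = √(-6/7*(-21) + (½)*24) = √(18 + 12) = √30 ≈ 5.4772)
√(F(H, E) - 3102760) = √((√30 - 1*245/3) - 3102760) = √((√30 - 245/3) - 3102760) = √((-245/3 + √30) - 3102760) = √(-9308525/3 + √30)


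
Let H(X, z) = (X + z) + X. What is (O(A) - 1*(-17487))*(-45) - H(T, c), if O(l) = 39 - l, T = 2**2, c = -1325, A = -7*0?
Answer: -787353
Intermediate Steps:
A = 0
T = 4
H(X, z) = z + 2*X
(O(A) - 1*(-17487))*(-45) - H(T, c) = ((39 - 1*0) - 1*(-17487))*(-45) - (-1325 + 2*4) = ((39 + 0) + 17487)*(-45) - (-1325 + 8) = (39 + 17487)*(-45) - 1*(-1317) = 17526*(-45) + 1317 = -788670 + 1317 = -787353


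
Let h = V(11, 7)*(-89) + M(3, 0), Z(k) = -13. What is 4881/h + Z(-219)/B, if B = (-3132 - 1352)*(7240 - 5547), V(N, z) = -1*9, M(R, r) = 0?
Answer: 12351230795/2026907004 ≈ 6.0936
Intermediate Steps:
V(N, z) = -9
B = -7591412 (B = -4484*1693 = -7591412)
h = 801 (h = -9*(-89) + 0 = 801 + 0 = 801)
4881/h + Z(-219)/B = 4881/801 - 13/(-7591412) = 4881*(1/801) - 13*(-1/7591412) = 1627/267 + 13/7591412 = 12351230795/2026907004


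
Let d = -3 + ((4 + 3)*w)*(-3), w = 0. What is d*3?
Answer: -9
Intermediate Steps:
d = -3 (d = -3 + ((4 + 3)*0)*(-3) = -3 + (7*0)*(-3) = -3 + 0*(-3) = -3 + 0 = -3)
d*3 = -3*3 = -9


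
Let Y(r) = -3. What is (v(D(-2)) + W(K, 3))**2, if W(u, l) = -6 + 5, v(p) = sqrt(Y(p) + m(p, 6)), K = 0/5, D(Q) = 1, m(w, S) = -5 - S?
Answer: (1 - I*sqrt(14))**2 ≈ -13.0 - 7.4833*I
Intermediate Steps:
K = 0 (K = 0*(1/5) = 0)
v(p) = I*sqrt(14) (v(p) = sqrt(-3 + (-5 - 1*6)) = sqrt(-3 + (-5 - 6)) = sqrt(-3 - 11) = sqrt(-14) = I*sqrt(14))
W(u, l) = -1
(v(D(-2)) + W(K, 3))**2 = (I*sqrt(14) - 1)**2 = (-1 + I*sqrt(14))**2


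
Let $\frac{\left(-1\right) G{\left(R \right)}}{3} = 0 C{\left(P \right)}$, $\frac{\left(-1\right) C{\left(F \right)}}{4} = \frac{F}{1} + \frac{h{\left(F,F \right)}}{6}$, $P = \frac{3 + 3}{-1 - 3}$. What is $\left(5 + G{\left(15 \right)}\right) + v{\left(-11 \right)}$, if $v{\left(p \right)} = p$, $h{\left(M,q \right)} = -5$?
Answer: $-6$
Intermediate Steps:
$P = - \frac{3}{2}$ ($P = \frac{6}{-4} = 6 \left(- \frac{1}{4}\right) = - \frac{3}{2} \approx -1.5$)
$C{\left(F \right)} = \frac{10}{3} - 4 F$ ($C{\left(F \right)} = - 4 \left(\frac{F}{1} - \frac{5}{6}\right) = - 4 \left(F 1 - \frac{5}{6}\right) = - 4 \left(F - \frac{5}{6}\right) = - 4 \left(- \frac{5}{6} + F\right) = \frac{10}{3} - 4 F$)
$G{\left(R \right)} = 0$ ($G{\left(R \right)} = - 3 \cdot 0 \left(\frac{10}{3} - -6\right) = - 3 \cdot 0 \left(\frac{10}{3} + 6\right) = - 3 \cdot 0 \cdot \frac{28}{3} = \left(-3\right) 0 = 0$)
$\left(5 + G{\left(15 \right)}\right) + v{\left(-11 \right)} = \left(5 + 0\right) - 11 = 5 - 11 = -6$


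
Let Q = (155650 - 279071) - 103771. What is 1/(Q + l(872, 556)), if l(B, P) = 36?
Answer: -1/227156 ≈ -4.4023e-6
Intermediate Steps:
Q = -227192 (Q = -123421 - 103771 = -227192)
1/(Q + l(872, 556)) = 1/(-227192 + 36) = 1/(-227156) = -1/227156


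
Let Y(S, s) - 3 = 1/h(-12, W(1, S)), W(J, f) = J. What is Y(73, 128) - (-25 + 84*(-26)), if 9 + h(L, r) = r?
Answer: 17695/8 ≈ 2211.9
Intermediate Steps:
h(L, r) = -9 + r
Y(S, s) = 23/8 (Y(S, s) = 3 + 1/(-9 + 1) = 3 + 1/(-8) = 3 - ⅛ = 23/8)
Y(73, 128) - (-25 + 84*(-26)) = 23/8 - (-25 + 84*(-26)) = 23/8 - (-25 - 2184) = 23/8 - 1*(-2209) = 23/8 + 2209 = 17695/8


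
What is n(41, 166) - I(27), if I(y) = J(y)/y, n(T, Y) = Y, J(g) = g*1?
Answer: 165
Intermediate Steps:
J(g) = g
I(y) = 1 (I(y) = y/y = 1)
n(41, 166) - I(27) = 166 - 1*1 = 166 - 1 = 165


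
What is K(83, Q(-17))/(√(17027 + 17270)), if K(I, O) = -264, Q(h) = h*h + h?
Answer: -264*√34297/34297 ≈ -1.4255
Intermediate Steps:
Q(h) = h + h² (Q(h) = h² + h = h + h²)
K(83, Q(-17))/(√(17027 + 17270)) = -264/√(17027 + 17270) = -264*√34297/34297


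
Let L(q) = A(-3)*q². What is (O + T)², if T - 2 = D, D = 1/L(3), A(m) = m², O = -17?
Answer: 1473796/6561 ≈ 224.63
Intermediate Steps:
L(q) = 9*q² (L(q) = (-3)²*q² = 9*q²)
D = 1/81 (D = 1/(9*3²) = 1/(9*9) = 1/81 ≈ 0.012346)
T = 163/81 (T = 2 + 1/81 = 163/81 ≈ 2.0123)
(O + T)² = (-17 + 163/81)² = (-1214/81)² = 1473796/6561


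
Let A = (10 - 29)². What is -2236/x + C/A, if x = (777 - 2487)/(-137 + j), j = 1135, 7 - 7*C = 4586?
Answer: 7799503/5985 ≈ 1303.2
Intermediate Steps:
C = -4579/7 (C = 1 - ⅐*4586 = 1 - 4586/7 = -4579/7 ≈ -654.14)
x = -855/499 (x = (777 - 2487)/(-137 + 1135) = -1710/998 = -1710*1/998 = -855/499 ≈ -1.7134)
A = 361 (A = (-19)² = 361)
-2236/x + C/A = -2236/(-855/499) - 4579/7/361 = -2236*(-499/855) - 4579/7*1/361 = 1115764/855 - 241/133 = 7799503/5985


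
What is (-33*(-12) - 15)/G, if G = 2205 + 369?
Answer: 127/858 ≈ 0.14802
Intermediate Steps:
G = 2574
(-33*(-12) - 15)/G = (-33*(-12) - 15)/2574 = (396 - 15)*(1/2574) = 381*(1/2574) = 127/858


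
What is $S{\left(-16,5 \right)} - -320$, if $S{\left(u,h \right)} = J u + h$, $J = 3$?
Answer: $277$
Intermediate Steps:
$S{\left(u,h \right)} = h + 3 u$ ($S{\left(u,h \right)} = 3 u + h = h + 3 u$)
$S{\left(-16,5 \right)} - -320 = \left(5 + 3 \left(-16\right)\right) - -320 = \left(5 - 48\right) + 320 = -43 + 320 = 277$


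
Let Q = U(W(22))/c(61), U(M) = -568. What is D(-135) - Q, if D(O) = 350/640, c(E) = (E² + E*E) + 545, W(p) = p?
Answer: 315897/511168 ≈ 0.61799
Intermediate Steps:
c(E) = 545 + 2*E² (c(E) = (E² + E²) + 545 = 2*E² + 545 = 545 + 2*E²)
D(O) = 35/64 (D(O) = 350*(1/640) = 35/64)
Q = -568/7987 (Q = -568/(545 + 2*61²) = -568/(545 + 2*3721) = -568/(545 + 7442) = -568/7987 ≈ -0.071116)
D(-135) - Q = 35/64 - 1*(-568/7987) = 35/64 + 568/7987 = 315897/511168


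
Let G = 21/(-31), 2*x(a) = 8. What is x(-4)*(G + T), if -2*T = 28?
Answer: -1820/31 ≈ -58.710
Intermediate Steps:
x(a) = 4 (x(a) = (½)*8 = 4)
T = -14 (T = -½*28 = -14)
G = -21/31 (G = 21*(-1/31) = -21/31 ≈ -0.67742)
x(-4)*(G + T) = 4*(-21/31 - 14) = 4*(-455/31) = -1820/31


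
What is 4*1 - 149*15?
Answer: -2231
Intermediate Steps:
4*1 - 149*15 = 4 - 2235 = -2231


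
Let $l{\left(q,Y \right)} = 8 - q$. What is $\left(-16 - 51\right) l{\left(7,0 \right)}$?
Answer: $-67$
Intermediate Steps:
$\left(-16 - 51\right) l{\left(7,0 \right)} = \left(-16 - 51\right) \left(8 - 7\right) = - 67 \left(8 - 7\right) = \left(-67\right) 1 = -67$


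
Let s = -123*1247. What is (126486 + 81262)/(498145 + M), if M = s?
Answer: 51937/86191 ≈ 0.60258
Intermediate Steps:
s = -153381
M = -153381
(126486 + 81262)/(498145 + M) = (126486 + 81262)/(498145 - 153381) = 207748/344764 = 207748*(1/344764) = 51937/86191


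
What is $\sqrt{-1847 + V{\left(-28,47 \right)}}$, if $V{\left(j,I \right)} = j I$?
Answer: $i \sqrt{3163} \approx 56.241 i$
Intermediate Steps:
$V{\left(j,I \right)} = I j$
$\sqrt{-1847 + V{\left(-28,47 \right)}} = \sqrt{-1847 + 47 \left(-28\right)} = \sqrt{-1847 - 1316} = \sqrt{-3163} = i \sqrt{3163}$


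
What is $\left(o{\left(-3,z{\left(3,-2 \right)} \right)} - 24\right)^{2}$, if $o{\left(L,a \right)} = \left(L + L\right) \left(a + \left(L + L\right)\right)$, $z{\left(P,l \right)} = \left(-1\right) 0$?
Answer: $144$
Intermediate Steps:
$z{\left(P,l \right)} = 0$
$o{\left(L,a \right)} = 2 L \left(a + 2 L\right)$
$\left(o{\left(-3,z{\left(3,-2 \right)} \right)} - 24\right)^{2} = \left(2 \left(-3\right) \left(0 + 2 \left(-3\right)\right) - 24\right)^{2} = \left(2 \left(-3\right) \left(0 - 6\right) - 24\right)^{2} = \left(2 \left(-3\right) \left(-6\right) - 24\right)^{2} = \left(36 - 24\right)^{2} = 12^{2} = 144$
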